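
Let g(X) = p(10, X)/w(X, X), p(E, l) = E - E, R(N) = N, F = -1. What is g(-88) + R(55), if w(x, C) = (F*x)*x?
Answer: 55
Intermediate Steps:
p(E, l) = 0
w(x, C) = -x**2 (w(x, C) = (-x)*x = -x**2)
g(X) = 0 (g(X) = 0/((-X**2)) = 0*(-1/X**2) = 0)
g(-88) + R(55) = 0 + 55 = 55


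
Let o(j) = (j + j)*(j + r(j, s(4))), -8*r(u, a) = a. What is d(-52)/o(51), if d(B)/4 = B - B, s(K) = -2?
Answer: 0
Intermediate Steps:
r(u, a) = -a/8
d(B) = 0 (d(B) = 4*(B - B) = 4*0 = 0)
o(j) = 2*j*(¼ + j) (o(j) = (j + j)*(j - ⅛*(-2)) = (2*j)*(j + ¼) = (2*j)*(¼ + j) = 2*j*(¼ + j))
d(-52)/o(51) = 0/(((½)*51*(1 + 4*51))) = 0/(((½)*51*(1 + 204))) = 0/(((½)*51*205)) = 0/(10455/2) = 0*(2/10455) = 0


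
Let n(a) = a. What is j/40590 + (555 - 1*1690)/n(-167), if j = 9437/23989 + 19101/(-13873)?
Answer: 7665948540919127/1127945348273205 ≈ 6.7964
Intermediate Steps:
j = -327294388/332799397 (j = 9437*(1/23989) + 19101*(-1/13873) = 9437/23989 - 19101/13873 = -327294388/332799397 ≈ -0.98346)
j/40590 + (555 - 1*1690)/n(-167) = -327294388/332799397/40590 + (555 - 1*1690)/(-167) = -327294388/332799397*1/40590 + (555 - 1690)*(-1/167) = -163647194/6754163762115 - 1135*(-1/167) = -163647194/6754163762115 + 1135/167 = 7665948540919127/1127945348273205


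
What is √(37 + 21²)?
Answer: √478 ≈ 21.863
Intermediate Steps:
√(37 + 21²) = √(37 + 441) = √478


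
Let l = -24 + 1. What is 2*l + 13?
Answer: -33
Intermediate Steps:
l = -23
2*l + 13 = 2*(-23) + 13 = -46 + 13 = -33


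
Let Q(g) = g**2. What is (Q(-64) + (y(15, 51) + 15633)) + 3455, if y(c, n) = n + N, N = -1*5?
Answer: 23230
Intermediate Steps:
N = -5
y(c, n) = -5 + n (y(c, n) = n - 5 = -5 + n)
(Q(-64) + (y(15, 51) + 15633)) + 3455 = ((-64)**2 + ((-5 + 51) + 15633)) + 3455 = (4096 + (46 + 15633)) + 3455 = (4096 + 15679) + 3455 = 19775 + 3455 = 23230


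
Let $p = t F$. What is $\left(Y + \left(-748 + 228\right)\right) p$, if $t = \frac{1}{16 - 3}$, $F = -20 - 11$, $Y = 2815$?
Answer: $- \frac{71145}{13} \approx -5472.7$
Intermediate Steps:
$F = -31$
$t = \frac{1}{13} \approx 0.076923$
$p = - \frac{31}{13}$ ($p = \frac{1}{13} \left(-31\right) = - \frac{31}{13} \approx -2.3846$)
$\left(Y + \left(-748 + 228\right)\right) p = \left(2815 + \left(-748 + 228\right)\right) \left(- \frac{31}{13}\right) = \left(2815 - 520\right) \left(- \frac{31}{13}\right) = 2295 \left(- \frac{31}{13}\right) = - \frac{71145}{13}$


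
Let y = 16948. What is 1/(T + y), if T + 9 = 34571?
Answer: 1/51510 ≈ 1.9414e-5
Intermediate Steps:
T = 34562 (T = -9 + 34571 = 34562)
1/(T + y) = 1/(34562 + 16948) = 1/51510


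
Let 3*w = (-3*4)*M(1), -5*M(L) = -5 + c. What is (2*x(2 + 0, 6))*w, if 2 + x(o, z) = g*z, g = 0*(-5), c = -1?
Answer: 96/5 ≈ 19.200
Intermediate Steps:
g = 0
M(L) = 6/5 (M(L) = -(-5 - 1)/5 = -⅕*(-6) = 6/5)
w = -24/5 (w = (-3*4*(6/5))/3 = (-12*6/5)/3 = (⅓)*(-72/5) = -24/5 ≈ -4.8000)
x(o, z) = -2 (x(o, z) = -2 + 0*z = -2 + 0 = -2)
(2*x(2 + 0, 6))*w = (2*(-2))*(-24/5) = -4*(-24/5) = 96/5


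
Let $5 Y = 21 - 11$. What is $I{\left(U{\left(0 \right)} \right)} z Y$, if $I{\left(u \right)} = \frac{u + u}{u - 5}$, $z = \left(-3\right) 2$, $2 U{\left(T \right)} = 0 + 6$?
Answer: $36$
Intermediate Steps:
$U{\left(T \right)} = 3$ ($U{\left(T \right)} = \frac{0 + 6}{2} = \frac{1}{2} \cdot 6 = 3$)
$Y = 2$ ($Y = \frac{21 - 11}{5} = \frac{1}{5} \cdot 10 = 2$)
$z = -6$
$I{\left(u \right)} = \frac{2 u}{-5 + u}$
$I{\left(U{\left(0 \right)} \right)} z Y = 2 \cdot 3 \frac{1}{-5 + 3} \left(-6\right) 2 = 2 \cdot 3 \frac{1}{-2} \left(-6\right) 2 = 2 \cdot 3 \left(- \frac{1}{2}\right) \left(-6\right) 2 = \left(-3\right) \left(-6\right) 2 = 18 \cdot 2 = 36$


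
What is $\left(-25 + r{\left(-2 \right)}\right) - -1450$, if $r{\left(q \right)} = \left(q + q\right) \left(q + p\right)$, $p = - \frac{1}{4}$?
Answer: $1434$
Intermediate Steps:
$p = - \frac{1}{4}$ ($p = \left(-1\right) \frac{1}{4} = - \frac{1}{4} \approx -0.25$)
$r{\left(q \right)} = 2 q \left(- \frac{1}{4} + q\right)$ ($r{\left(q \right)} = \left(q + q\right) \left(q - \frac{1}{4}\right) = 2 q \left(- \frac{1}{4} + q\right)$)
$\left(-25 + r{\left(-2 \right)}\right) - -1450 = \left(-25 + \frac{1}{2} \left(-2\right) \left(-1 + 4 \left(-2\right)\right)\right) - -1450 = \left(-25 + \frac{1}{2} \left(-2\right) \left(-1 - 8\right)\right) + 1450 = \left(-25 + \frac{1}{2} \left(-2\right) \left(-9\right)\right) + 1450 = \left(-25 + 9\right) + 1450 = -16 + 1450 = 1434$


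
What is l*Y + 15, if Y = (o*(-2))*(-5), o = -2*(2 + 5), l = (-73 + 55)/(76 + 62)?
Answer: 765/23 ≈ 33.261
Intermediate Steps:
l = -3/23 (l = -18/138 = -18*1/138 = -3/23 ≈ -0.13043)
o = -14 (o = -2*7 = -14)
Y = -140 (Y = -14*(-2)*(-5) = 28*(-5) = -140)
l*Y + 15 = -3/23*(-140) + 15 = 420/23 + 15 = 765/23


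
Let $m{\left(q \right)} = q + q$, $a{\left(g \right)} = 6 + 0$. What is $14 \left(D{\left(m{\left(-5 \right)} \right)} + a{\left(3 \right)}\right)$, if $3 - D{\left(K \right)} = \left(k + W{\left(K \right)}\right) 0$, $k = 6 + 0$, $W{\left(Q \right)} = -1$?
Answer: $126$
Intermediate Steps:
$a{\left(g \right)} = 6$
$k = 6$
$m{\left(q \right)} = 2 q$
$D{\left(K \right)} = 3$ ($D{\left(K \right)} = 3 - \left(6 - 1\right) 0 = 3 - 5 \cdot 0 = 3 - 0 = 3 + 0 = 3$)
$14 \left(D{\left(m{\left(-5 \right)} \right)} + a{\left(3 \right)}\right) = 14 \left(3 + 6\right) = 14 \cdot 9 = 126$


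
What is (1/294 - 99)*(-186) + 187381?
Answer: 10083924/49 ≈ 2.0579e+5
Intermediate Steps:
(1/294 - 99)*(-186) + 187381 = -29105/294*(-186) + 187381 = 902255/49 + 187381 = 10083924/49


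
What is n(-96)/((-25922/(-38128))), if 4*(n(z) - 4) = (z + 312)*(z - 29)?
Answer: -128605744/12961 ≈ -9922.5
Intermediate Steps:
n(z) = 4 + (-29 + z)*(312 + z)/4 (n(z) = 4 + ((z + 312)*(z - 29))/4 = 4 + ((312 + z)*(-29 + z))/4 = 4 + ((-29 + z)*(312 + z))/4 = 4 + (-29 + z)*(312 + z)/4)
n(-96)/((-25922/(-38128))) = (-2258 + (¼)*(-96)² + (283/4)*(-96))/((-25922/(-38128))) = (-2258 + (¼)*9216 - 6792)/((-25922*(-1/38128))) = (-2258 + 2304 - 6792)/(12961/19064) = -6746*19064/12961 = -128605744/12961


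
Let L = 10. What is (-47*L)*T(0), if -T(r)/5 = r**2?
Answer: 0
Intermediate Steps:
T(r) = -5*r**2
(-47*L)*T(0) = (-47*10)*(-5*0**2) = -(-2350)*0 = -470*0 = 0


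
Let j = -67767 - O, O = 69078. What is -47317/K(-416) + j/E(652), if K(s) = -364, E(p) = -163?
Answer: 57524251/59332 ≈ 969.53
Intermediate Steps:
j = -136845 (j = -67767 - 1*69078 = -67767 - 69078 = -136845)
-47317/K(-416) + j/E(652) = -47317/(-364) - 136845/(-163) = -47317*(-1/364) - 136845*(-1/163) = 47317/364 + 136845/163 = 57524251/59332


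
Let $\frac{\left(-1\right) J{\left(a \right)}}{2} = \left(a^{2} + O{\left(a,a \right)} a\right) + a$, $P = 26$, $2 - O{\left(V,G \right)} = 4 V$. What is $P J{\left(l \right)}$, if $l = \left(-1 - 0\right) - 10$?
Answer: $20592$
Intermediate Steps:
$O{\left(V,G \right)} = 2 - 4 V$
$l = -11$ ($l = \left(-1 + 0\right) - 10 = -1 - 10 = -11$)
$J{\left(a \right)} = - 2 a - 2 a^{2} - 2 a \left(2 - 4 a\right)$ ($J{\left(a \right)} = - 2 \left(\left(a^{2} + \left(2 - 4 a\right) a\right) + a\right) = - 2 \left(\left(a^{2} + a \left(2 - 4 a\right)\right) + a\right) = - 2 \left(a + a^{2} + a \left(2 - 4 a\right)\right) = - 2 a - 2 a^{2} - 2 a \left(2 - 4 a\right)$)
$P J{\left(l \right)} = 26 \cdot 6 \left(-11\right) \left(-1 - 11\right) = 26 \cdot 6 \left(-11\right) \left(-12\right) = 26 \cdot 792 = 20592$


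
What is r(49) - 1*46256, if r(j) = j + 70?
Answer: -46137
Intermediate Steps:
r(j) = 70 + j
r(49) - 1*46256 = (70 + 49) - 1*46256 = 119 - 46256 = -46137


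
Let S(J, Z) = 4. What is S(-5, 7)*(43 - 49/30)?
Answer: 2482/15 ≈ 165.47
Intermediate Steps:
S(-5, 7)*(43 - 49/30) = 4*(43 - 49/30) = 4*(1241/30) = 2482/15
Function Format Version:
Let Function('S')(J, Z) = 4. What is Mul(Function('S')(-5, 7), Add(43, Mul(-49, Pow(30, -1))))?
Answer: Rational(2482, 15) ≈ 165.47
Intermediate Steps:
Mul(Function('S')(-5, 7), Add(43, Mul(-49, Pow(30, -1)))) = Mul(4, Add(43, Mul(-49, Pow(30, -1)))) = Mul(4, Add(43, Mul(-49, Rational(1, 30)))) = Mul(4, Add(43, Rational(-49, 30))) = Mul(4, Rational(1241, 30)) = Rational(2482, 15)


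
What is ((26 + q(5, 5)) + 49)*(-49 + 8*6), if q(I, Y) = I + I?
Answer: -85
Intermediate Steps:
q(I, Y) = 2*I
((26 + q(5, 5)) + 49)*(-49 + 8*6) = ((26 + 2*5) + 49)*(-49 + 8*6) = ((26 + 10) + 49)*(-49 + 48) = (36 + 49)*(-1) = 85*(-1) = -85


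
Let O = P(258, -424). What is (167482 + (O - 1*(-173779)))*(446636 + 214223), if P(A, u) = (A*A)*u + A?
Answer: -18425817529003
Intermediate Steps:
P(A, u) = A + u*A² (P(A, u) = A²*u + A = u*A² + A = A + u*A²)
O = -28222878 (O = 258*(1 + 258*(-424)) = 258*(1 - 109392) = 258*(-109391) = -28222878)
(167482 + (O - 1*(-173779)))*(446636 + 214223) = (167482 + (-28222878 - 1*(-173779)))*(446636 + 214223) = (167482 + (-28222878 + 173779))*660859 = (167482 - 28049099)*660859 = -27881617*660859 = -18425817529003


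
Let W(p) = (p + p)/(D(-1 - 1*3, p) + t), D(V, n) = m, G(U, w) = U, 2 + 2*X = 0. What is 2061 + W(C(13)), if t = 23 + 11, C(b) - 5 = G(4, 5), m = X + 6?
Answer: 26799/13 ≈ 2061.5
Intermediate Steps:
X = -1 (X = -1 + (1/2)*0 = -1 + 0 = -1)
m = 5 (m = -1 + 6 = 5)
C(b) = 9 (C(b) = 5 + 4 = 9)
D(V, n) = 5
t = 34
W(p) = 2*p/39 (W(p) = (p + p)/(5 + 34) = (2*p)/39 = (2*p)*(1/39) = 2*p/39)
2061 + W(C(13)) = 2061 + (2/39)*9 = 2061 + 6/13 = 26799/13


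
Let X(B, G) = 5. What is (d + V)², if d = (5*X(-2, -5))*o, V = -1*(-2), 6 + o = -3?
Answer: 49729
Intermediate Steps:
o = -9 (o = -6 - 3 = -9)
V = 2
d = -225 (d = (5*5)*(-9) = 25*(-9) = -225)
(d + V)² = (-225 + 2)² = (-223)² = 49729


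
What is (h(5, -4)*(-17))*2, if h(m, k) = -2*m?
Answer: 340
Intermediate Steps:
(h(5, -4)*(-17))*2 = (-2*5*(-17))*2 = -10*(-17)*2 = 170*2 = 340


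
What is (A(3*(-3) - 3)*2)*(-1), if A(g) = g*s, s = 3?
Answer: 72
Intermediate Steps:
A(g) = 3*g (A(g) = g*3 = 3*g)
(A(3*(-3) - 3)*2)*(-1) = ((3*(3*(-3) - 3))*2)*(-1) = ((3*(-9 - 3))*2)*(-1) = ((3*(-12))*2)*(-1) = -36*2*(-1) = -72*(-1) = 72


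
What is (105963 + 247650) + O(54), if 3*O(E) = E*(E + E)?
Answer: 355557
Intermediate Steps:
O(E) = 2*E**2/3 (O(E) = (E*(E + E))/3 = (E*(2*E))/3 = (2*E**2)/3 = 2*E**2/3)
(105963 + 247650) + O(54) = (105963 + 247650) + (2/3)*54**2 = 353613 + (2/3)*2916 = 353613 + 1944 = 355557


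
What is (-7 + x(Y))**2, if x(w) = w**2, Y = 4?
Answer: 81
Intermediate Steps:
(-7 + x(Y))**2 = (-7 + 4**2)**2 = (-7 + 16)**2 = 9**2 = 81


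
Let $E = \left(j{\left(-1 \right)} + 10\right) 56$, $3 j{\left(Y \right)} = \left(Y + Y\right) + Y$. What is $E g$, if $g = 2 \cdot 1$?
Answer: $1008$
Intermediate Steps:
$j{\left(Y \right)} = Y$ ($j{\left(Y \right)} = \frac{\left(Y + Y\right) + Y}{3} = \frac{2 Y + Y}{3} = \frac{3 Y}{3} = Y$)
$g = 2$
$E = 504$ ($E = \left(-1 + 10\right) 56 = 9 \cdot 56 = 504$)
$E g = 504 \cdot 2 = 1008$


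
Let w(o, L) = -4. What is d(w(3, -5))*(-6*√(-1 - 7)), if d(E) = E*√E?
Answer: -96*√2 ≈ -135.76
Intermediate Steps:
d(E) = E^(3/2)
d(w(3, -5))*(-6*√(-1 - 7)) = (-4)^(3/2)*(-6*√(-1 - 7)) = (-8*I)*(-12*I*√2) = -96*√2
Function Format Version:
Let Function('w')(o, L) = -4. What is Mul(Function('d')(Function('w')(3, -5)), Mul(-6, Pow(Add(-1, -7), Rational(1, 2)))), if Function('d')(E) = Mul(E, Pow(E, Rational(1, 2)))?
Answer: Mul(-96, Pow(2, Rational(1, 2))) ≈ -135.76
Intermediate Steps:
Function('d')(E) = Pow(E, Rational(3, 2))
Mul(Function('d')(Function('w')(3, -5)), Mul(-6, Pow(Add(-1, -7), Rational(1, 2)))) = Mul(Pow(-4, Rational(3, 2)), Mul(-6, Pow(Add(-1, -7), Rational(1, 2)))) = Mul(Mul(-8, I), Mul(-6, Pow(-8, Rational(1, 2)))) = Mul(Mul(-8, I), Mul(-6, Mul(2, I, Pow(2, Rational(1, 2))))) = Mul(Mul(-8, I), Mul(-12, I, Pow(2, Rational(1, 2)))) = Mul(-96, Pow(2, Rational(1, 2)))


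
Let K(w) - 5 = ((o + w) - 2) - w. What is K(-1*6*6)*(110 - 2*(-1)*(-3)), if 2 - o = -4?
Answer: 936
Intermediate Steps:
o = 6 (o = 2 - 1*(-4) = 2 + 4 = 6)
K(w) = 9 (K(w) = 5 + (((6 + w) - 2) - w) = 5 + ((4 + w) - w) = 5 + 4 = 9)
K(-1*6*6)*(110 - 2*(-1)*(-3)) = 9*(110 - 2*(-1)*(-3)) = 9*(110 + 2*(-3)) = 9*(110 - 6) = 9*104 = 936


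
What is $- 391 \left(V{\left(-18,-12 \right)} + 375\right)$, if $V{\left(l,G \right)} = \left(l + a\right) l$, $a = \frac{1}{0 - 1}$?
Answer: $-280347$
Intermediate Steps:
$a = -1$ ($a = \frac{1}{-1} = -1$)
$V{\left(l,G \right)} = l \left(-1 + l\right)$ ($V{\left(l,G \right)} = \left(l - 1\right) l = \left(-1 + l\right) l = l \left(-1 + l\right)$)
$- 391 \left(V{\left(-18,-12 \right)} + 375\right) = - 391 \left(- 18 \left(-1 - 18\right) + 375\right) = - 391 \left(\left(-18\right) \left(-19\right) + 375\right) = - 391 \left(342 + 375\right) = \left(-391\right) 717 = -280347$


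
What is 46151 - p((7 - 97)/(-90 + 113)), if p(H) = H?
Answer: 1061563/23 ≈ 46155.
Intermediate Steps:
46151 - p((7 - 97)/(-90 + 113)) = 46151 - (7 - 97)/(-90 + 113) = 46151 - (-90)/23 = 46151 - 1*(-90/23) = 46151 + 90/23 = 1061563/23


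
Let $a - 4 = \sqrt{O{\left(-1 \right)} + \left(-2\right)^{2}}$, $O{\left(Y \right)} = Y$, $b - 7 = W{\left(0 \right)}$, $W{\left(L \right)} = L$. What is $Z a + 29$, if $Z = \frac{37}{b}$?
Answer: $\frac{351}{7} + \frac{37 \sqrt{3}}{7} \approx 59.298$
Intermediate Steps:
$b = 7$ ($b = 7 + 0 = 7$)
$a = 4 + \sqrt{3}$ ($a = 4 + \sqrt{-1 + \left(-2\right)^{2}} = 4 + \sqrt{-1 + 4} = 4 + \sqrt{3} \approx 5.732$)
$Z = \frac{37}{7} \approx 5.2857$
$Z a + 29 = \frac{37 \left(4 + \sqrt{3}\right)}{7} + 29 = \left(\frac{148}{7} + \frac{37 \sqrt{3}}{7}\right) + 29 = \frac{351}{7} + \frac{37 \sqrt{3}}{7}$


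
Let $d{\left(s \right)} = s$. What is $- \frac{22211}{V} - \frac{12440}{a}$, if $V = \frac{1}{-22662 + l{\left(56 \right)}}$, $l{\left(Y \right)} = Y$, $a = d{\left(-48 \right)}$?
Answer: $\frac{3012612751}{6} \approx 5.021 \cdot 10^{8}$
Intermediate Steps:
$a = -48$
$V = - \frac{1}{22606}$ ($V = \frac{1}{-22662 + 56} = \frac{1}{-22606} = - \frac{1}{22606} \approx -4.4236 \cdot 10^{-5}$)
$- \frac{22211}{V} - \frac{12440}{a} = - \frac{22211}{- \frac{1}{22606}} - \frac{12440}{-48} = \left(-22211\right) \left(-22606\right) - - \frac{1555}{6} = 502101866 + \frac{1555}{6} = \frac{3012612751}{6}$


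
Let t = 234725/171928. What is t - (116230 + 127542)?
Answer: -41910997691/171928 ≈ -2.4377e+5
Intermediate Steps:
t = 234725/171928 (t = 234725*(1/171928) = 234725/171928 ≈ 1.3653)
t - (116230 + 127542) = 234725/171928 - (116230 + 127542) = 234725/171928 - 1*243772 = 234725/171928 - 243772 = -41910997691/171928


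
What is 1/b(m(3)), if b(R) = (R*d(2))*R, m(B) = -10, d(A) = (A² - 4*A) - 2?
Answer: -1/600 ≈ -0.0016667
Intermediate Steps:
d(A) = -2 + A² - 4*A
b(R) = -6*R² (b(R) = (R*(-2 + 2² - 4*2))*R = (R*(-2 + 4 - 8))*R = (R*(-6))*R = (-6*R)*R = -6*R²)
1/b(m(3)) = 1/(-6*(-10)²) = 1/(-6*100) = 1/(-600) = -1/600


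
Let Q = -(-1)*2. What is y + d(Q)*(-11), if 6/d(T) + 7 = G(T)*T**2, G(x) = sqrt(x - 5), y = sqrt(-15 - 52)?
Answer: 462/97 + I*sqrt(67) + 264*I*sqrt(3)/97 ≈ 4.7629 + 12.899*I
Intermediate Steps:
y = I*sqrt(67) (y = sqrt(-67) = I*sqrt(67) ≈ 8.1853*I)
G(x) = sqrt(-5 + x)
Q = 2 (Q = -1*(-2) = 2)
d(T) = 6/(-7 + T**2*sqrt(-5 + T)) (d(T) = 6/(-7 + sqrt(-5 + T)*T**2) = 6/(-7 + T**2*sqrt(-5 + T)))
y + d(Q)*(-11) = I*sqrt(67) + (6/(-7 + 2**2*sqrt(-5 + 2)))*(-11) = I*sqrt(67) + (6/(-7 + 4*sqrt(-3)))*(-11) = I*sqrt(67) + (6/(-7 + 4*(I*sqrt(3))))*(-11) = I*sqrt(67) + (6/(-7 + 4*I*sqrt(3)))*(-11) = I*sqrt(67) - 66/(-7 + 4*I*sqrt(3)) = -66/(-7 + 4*I*sqrt(3)) + I*sqrt(67)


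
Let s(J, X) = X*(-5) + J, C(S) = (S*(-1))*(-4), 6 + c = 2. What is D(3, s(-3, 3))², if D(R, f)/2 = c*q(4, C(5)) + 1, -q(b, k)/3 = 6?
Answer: 21316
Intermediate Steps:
c = -4 (c = -6 + 2 = -4)
C(S) = 4*S (C(S) = -S*(-4) = 4*S)
s(J, X) = J - 5*X (s(J, X) = -5*X + J = J - 5*X)
q(b, k) = -18 (q(b, k) = -3*6 = -18)
D(R, f) = 146 (D(R, f) = 2*(-4*(-18) + 1) = 2*(72 + 1) = 2*73 = 146)
D(3, s(-3, 3))² = 146² = 21316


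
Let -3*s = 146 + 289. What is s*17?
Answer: -2465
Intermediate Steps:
s = -145 (s = -(146 + 289)/3 = -⅓*435 = -145)
s*17 = -145*17 = -2465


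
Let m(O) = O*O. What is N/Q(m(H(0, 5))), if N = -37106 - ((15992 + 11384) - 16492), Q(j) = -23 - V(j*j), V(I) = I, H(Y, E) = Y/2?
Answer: 47990/23 ≈ 2086.5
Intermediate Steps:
H(Y, E) = Y/2 (H(Y, E) = Y*(½) = Y/2)
m(O) = O²
Q(j) = -23 - j² (Q(j) = -23 - j*j = -23 - j²)
N = -47990 (N = -37106 - (27376 - 16492) = -37106 - 1*10884 = -37106 - 10884 = -47990)
N/Q(m(H(0, 5))) = -47990/(-23 - (((½)*0)²)²) = -47990/(-23 - (0²)²) = -47990/(-23 - 1*0²) = -47990/(-23 - 1*0) = -47990/(-23 + 0) = -47990/(-23) = -47990*(-1/23) = 47990/23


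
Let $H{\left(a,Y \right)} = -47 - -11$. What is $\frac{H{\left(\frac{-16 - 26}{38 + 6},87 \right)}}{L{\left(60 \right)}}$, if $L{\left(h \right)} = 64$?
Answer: $- \frac{9}{16} \approx -0.5625$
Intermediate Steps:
$H{\left(a,Y \right)} = -36$ ($H{\left(a,Y \right)} = -47 + 11 = -36$)
$\frac{H{\left(\frac{-16 - 26}{38 + 6},87 \right)}}{L{\left(60 \right)}} = - \frac{36}{64} = \left(-36\right) \frac{1}{64} = - \frac{9}{16}$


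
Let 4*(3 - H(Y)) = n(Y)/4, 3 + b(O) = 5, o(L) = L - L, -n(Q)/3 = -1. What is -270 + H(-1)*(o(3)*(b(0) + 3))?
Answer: -270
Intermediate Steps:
n(Q) = 3 (n(Q) = -3*(-1) = 3)
o(L) = 0
b(O) = 2 (b(O) = -3 + 5 = 2)
H(Y) = 45/16 (H(Y) = 3 - 3/(4*4) = 3 - ¼*¾ = 3 - 3/16 = 45/16)
-270 + H(-1)*(o(3)*(b(0) + 3)) = -270 + 45*(0*(2 + 3))/16 = -270 + 45*(0*5)/16 = -270 + (45/16)*0 = -270 + 0 = -270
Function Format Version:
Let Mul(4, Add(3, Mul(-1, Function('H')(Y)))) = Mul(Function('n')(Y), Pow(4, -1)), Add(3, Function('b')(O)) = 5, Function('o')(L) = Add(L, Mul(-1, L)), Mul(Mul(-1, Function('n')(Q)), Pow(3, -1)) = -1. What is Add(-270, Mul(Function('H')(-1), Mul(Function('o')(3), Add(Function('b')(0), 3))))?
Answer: -270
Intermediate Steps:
Function('n')(Q) = 3 (Function('n')(Q) = Mul(-3, -1) = 3)
Function('o')(L) = 0
Function('b')(O) = 2 (Function('b')(O) = Add(-3, 5) = 2)
Function('H')(Y) = Rational(45, 16) (Function('H')(Y) = Add(3, Mul(Rational(-1, 4), Mul(3, Pow(4, -1)))) = Add(3, Mul(Rational(-1, 4), Mul(3, Rational(1, 4)))) = Add(3, Mul(Rational(-1, 4), Rational(3, 4))) = Add(3, Rational(-3, 16)) = Rational(45, 16))
Add(-270, Mul(Function('H')(-1), Mul(Function('o')(3), Add(Function('b')(0), 3)))) = Add(-270, Mul(Rational(45, 16), Mul(0, Add(2, 3)))) = Add(-270, Mul(Rational(45, 16), Mul(0, 5))) = Add(-270, Mul(Rational(45, 16), 0)) = Add(-270, 0) = -270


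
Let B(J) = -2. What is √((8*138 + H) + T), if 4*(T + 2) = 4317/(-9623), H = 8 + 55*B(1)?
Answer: √370366973509/19246 ≈ 31.621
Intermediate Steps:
H = -102 (H = 8 + 55*(-2) = 8 - 110 = -102)
T = -81301/38492 (T = -2 + (4317/(-9623))/4 = -2 + (4317*(-1/9623))/4 = -2 + (¼)*(-4317/9623) = -2 - 4317/38492 = -81301/38492 ≈ -2.1122)
√((8*138 + H) + T) = √((8*138 - 102) - 81301/38492) = √((1104 - 102) - 81301/38492) = √(1002 - 81301/38492) = √(38487683/38492) = √370366973509/19246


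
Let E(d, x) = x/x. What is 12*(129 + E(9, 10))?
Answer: 1560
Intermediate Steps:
E(d, x) = 1
12*(129 + E(9, 10)) = 12*(129 + 1) = 12*130 = 1560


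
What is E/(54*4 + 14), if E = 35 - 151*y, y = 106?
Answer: -15971/230 ≈ -69.439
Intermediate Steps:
E = -15971 (E = 35 - 151*106 = 35 - 16006 = -15971)
E/(54*4 + 14) = -15971/(54*4 + 14) = -15971/(216 + 14) = -15971/230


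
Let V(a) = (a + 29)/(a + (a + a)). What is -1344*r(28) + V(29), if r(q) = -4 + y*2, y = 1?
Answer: 8066/3 ≈ 2688.7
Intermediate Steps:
V(a) = (29 + a)/(3*a) (V(a) = (29 + a)/(a + 2*a) = (29 + a)/((3*a)) = (29 + a)*(1/(3*a)) = (29 + a)/(3*a))
r(q) = -2 (r(q) = -4 + 1*2 = -4 + 2 = -2)
-1344*r(28) + V(29) = -1344*(-2) + (1/3)*(29 + 29)/29 = 2688 + (1/3)*(1/29)*58 = 2688 + 2/3 = 8066/3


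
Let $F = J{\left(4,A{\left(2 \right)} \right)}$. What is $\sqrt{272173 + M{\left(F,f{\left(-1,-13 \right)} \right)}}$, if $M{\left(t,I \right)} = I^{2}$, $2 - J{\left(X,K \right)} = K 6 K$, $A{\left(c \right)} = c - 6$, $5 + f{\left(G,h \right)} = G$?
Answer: $\sqrt{272209} \approx 521.74$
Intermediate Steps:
$f{\left(G,h \right)} = -5 + G$
$A{\left(c \right)} = -6 + c$ ($A{\left(c \right)} = c - 6 = -6 + c$)
$J{\left(X,K \right)} = 2 - 6 K^{2}$ ($J{\left(X,K \right)} = 2 - K 6 K = 2 - 6 K K = 2 - 6 K^{2}$)
$F = -94$ ($F = 2 - 6 \left(-6 + 2\right)^{2} = 2 - 6 \left(-4\right)^{2} = 2 - 96 = -94$)
$\sqrt{272173 + M{\left(F,f{\left(-1,-13 \right)} \right)}} = \sqrt{272173 + \left(-5 - 1\right)^{2}} = \sqrt{272173 + \left(-6\right)^{2}} = \sqrt{272173 + 36} = \sqrt{272209}$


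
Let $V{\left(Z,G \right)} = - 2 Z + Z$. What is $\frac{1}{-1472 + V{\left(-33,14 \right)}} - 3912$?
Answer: $- \frac{5629369}{1439} \approx -3912.0$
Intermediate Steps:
$V{\left(Z,G \right)} = - Z$
$\frac{1}{-1472 + V{\left(-33,14 \right)}} - 3912 = \frac{1}{-1472 - -33} - 3912 = \frac{1}{-1472 + 33} - 3912 = \frac{1}{-1439} - 3912 = - \frac{1}{1439} - 3912 = - \frac{5629369}{1439}$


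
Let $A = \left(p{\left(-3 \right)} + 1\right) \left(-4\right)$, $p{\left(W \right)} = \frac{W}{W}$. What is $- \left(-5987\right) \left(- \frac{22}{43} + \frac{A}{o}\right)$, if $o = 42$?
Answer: $- \frac{3795758}{903} \approx -4203.5$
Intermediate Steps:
$p{\left(W \right)} = 1$
$A = -8$ ($A = \left(1 + 1\right) \left(-4\right) = 2 \left(-4\right) = -8$)
$- \left(-5987\right) \left(- \frac{22}{43} + \frac{A}{o}\right) = - \left(-5987\right) \left(- \frac{22}{43} - \frac{8}{42}\right) = - \left(-5987\right) \left(\left(-22\right) \frac{1}{43} - \frac{4}{21}\right) = - \left(-5987\right) \left(- \frac{22}{43} - \frac{4}{21}\right) = - \frac{\left(-5987\right) \left(-634\right)}{903} = \left(-1\right) \frac{3795758}{903} = - \frac{3795758}{903}$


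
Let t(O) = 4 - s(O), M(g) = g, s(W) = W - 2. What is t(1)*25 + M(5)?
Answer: 130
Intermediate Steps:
s(W) = -2 + W
t(O) = 6 - O (t(O) = 4 - (-2 + O) = 4 + (2 - O) = 6 - O)
t(1)*25 + M(5) = (6 - 1*1)*25 + 5 = (6 - 1)*25 + 5 = 5*25 + 5 = 125 + 5 = 130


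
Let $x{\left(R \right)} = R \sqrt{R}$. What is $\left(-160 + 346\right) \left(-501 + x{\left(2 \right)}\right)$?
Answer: $-93186 + 372 \sqrt{2} \approx -92660.0$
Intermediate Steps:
$x{\left(R \right)} = R^{\frac{3}{2}}$
$\left(-160 + 346\right) \left(-501 + x{\left(2 \right)}\right) = \left(-160 + 346\right) \left(-501 + 2^{\frac{3}{2}}\right) = 186 \left(-501 + 2 \sqrt{2}\right) = -93186 + 372 \sqrt{2}$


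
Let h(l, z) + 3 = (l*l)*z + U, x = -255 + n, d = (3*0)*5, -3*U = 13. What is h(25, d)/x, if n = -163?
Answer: 1/57 ≈ 0.017544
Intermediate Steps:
U = -13/3 (U = -⅓*13 = -13/3 ≈ -4.3333)
d = 0 (d = 0*5 = 0)
x = -418 (x = -255 - 163 = -418)
h(l, z) = -22/3 + z*l² (h(l, z) = -3 + ((l*l)*z - 13/3) = -3 + (l²*z - 13/3) = -3 + (z*l² - 13/3) = -3 + (-13/3 + z*l²) = -22/3 + z*l²)
h(25, d)/x = (-22/3 + 0*25²)/(-418) = (-22/3 + 0*625)*(-1/418) = (-22/3 + 0)*(-1/418) = -22/3*(-1/418) = 1/57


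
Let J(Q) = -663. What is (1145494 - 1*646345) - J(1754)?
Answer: 499812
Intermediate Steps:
(1145494 - 1*646345) - J(1754) = (1145494 - 1*646345) - 1*(-663) = (1145494 - 646345) + 663 = 499149 + 663 = 499812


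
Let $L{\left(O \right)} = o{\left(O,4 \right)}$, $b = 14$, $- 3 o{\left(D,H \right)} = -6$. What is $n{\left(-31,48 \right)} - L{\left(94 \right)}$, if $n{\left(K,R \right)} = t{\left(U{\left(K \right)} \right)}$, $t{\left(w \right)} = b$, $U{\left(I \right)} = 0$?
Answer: $12$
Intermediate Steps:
$o{\left(D,H \right)} = 2$ ($o{\left(D,H \right)} = \left(- \frac{1}{3}\right) \left(-6\right) = 2$)
$t{\left(w \right)} = 14$
$n{\left(K,R \right)} = 14$
$L{\left(O \right)} = 2$
$n{\left(-31,48 \right)} - L{\left(94 \right)} = 14 - 2 = 12$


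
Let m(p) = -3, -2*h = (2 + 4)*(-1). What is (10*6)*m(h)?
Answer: -180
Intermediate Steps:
h = 3 (h = -(2 + 4)*(-1)/2 = -3*(-1) = -½*(-6) = 3)
(10*6)*m(h) = (10*6)*(-3) = 60*(-3) = -180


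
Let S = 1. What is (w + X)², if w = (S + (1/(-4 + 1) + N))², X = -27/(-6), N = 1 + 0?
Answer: 17161/324 ≈ 52.966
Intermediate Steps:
N = 1
X = 9/2 (X = -27*(-⅙) = 9/2 ≈ 4.5000)
w = 25/9 (w = (1 + (1/(-4 + 1) + 1))² = (1 + (1/(-3) + 1))² = (1 + (-⅓ + 1))² = (1 + ⅔)² = (5/3)² = 25/9 ≈ 2.7778)
(w + X)² = (25/9 + 9/2)² = (131/18)² = 17161/324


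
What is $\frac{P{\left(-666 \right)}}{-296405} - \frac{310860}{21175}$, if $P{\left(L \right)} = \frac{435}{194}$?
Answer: $- \frac{65000938623}{4427697890} \approx -14.681$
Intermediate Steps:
$P{\left(L \right)} = \frac{435}{194}$ ($P{\left(L \right)} = 435 \cdot \frac{1}{194} = \frac{435}{194}$)
$\frac{P{\left(-666 \right)}}{-296405} - \frac{310860}{21175} = \frac{435}{194 \left(-296405\right)} - \frac{310860}{21175} = \frac{435}{194} \left(- \frac{1}{296405}\right) - \frac{5652}{385} = - \frac{87}{11500514} - \frac{5652}{385} = - \frac{65000938623}{4427697890}$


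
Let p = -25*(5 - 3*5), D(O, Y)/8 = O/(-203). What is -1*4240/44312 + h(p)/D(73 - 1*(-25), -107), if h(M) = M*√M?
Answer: -530/5539 - 18125*√10/56 ≈ -1023.6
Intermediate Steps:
D(O, Y) = -8*O/203 (D(O, Y) = 8*(O/(-203)) = 8*(O*(-1/203)) = 8*(-O/203) = -8*O/203)
p = 250 (p = -25*(5 - 15) = -25*(-10) = 250)
h(M) = M^(3/2)
-1*4240/44312 + h(p)/D(73 - 1*(-25), -107) = -1*4240/44312 + 250^(3/2)/((-8*(73 - 1*(-25))/203)) = -4240*1/44312 + (1250*√10)/((-8*(73 + 25)/203)) = -530/5539 + (1250*√10)/((-8/203*98)) = -530/5539 + (1250*√10)/(-112/29) = -530/5539 + (1250*√10)*(-29/112) = -530/5539 - 18125*√10/56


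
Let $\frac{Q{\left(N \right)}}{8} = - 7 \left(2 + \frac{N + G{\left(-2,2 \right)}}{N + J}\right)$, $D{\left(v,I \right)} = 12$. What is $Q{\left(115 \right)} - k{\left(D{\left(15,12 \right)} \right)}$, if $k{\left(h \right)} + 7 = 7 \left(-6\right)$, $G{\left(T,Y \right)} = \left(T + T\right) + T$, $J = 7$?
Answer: $- \frac{6895}{61} \approx -113.03$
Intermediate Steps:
$G{\left(T,Y \right)} = 3 T$ ($G{\left(T,Y \right)} = 2 T + T = 3 T$)
$k{\left(h \right)} = -49$ ($k{\left(h \right)} = -7 + 7 \left(-6\right) = -7 - 42 = -49$)
$Q{\left(N \right)} = -112 - \frac{56 \left(-6 + N\right)}{7 + N}$ ($Q{\left(N \right)} = 8 \left(- 7 \left(2 + \frac{N + 3 \left(-2\right)}{N + 7}\right)\right) = 8 \left(- 7 \left(2 + \frac{N - 6}{7 + N}\right)\right) = 8 \left(- 7 \left(2 + \frac{-6 + N}{7 + N}\right)\right) = 8 \left(-14 - \frac{7 \left(-6 + N\right)}{7 + N}\right) = -112 - \frac{56 \left(-6 + N\right)}{7 + N}$)
$Q{\left(115 \right)} - k{\left(D{\left(15,12 \right)} \right)} = \frac{56 \left(-8 - 345\right)}{7 + 115} - -49 = \frac{56 \left(-8 - 345\right)}{122} + 49 = 56 \cdot \frac{1}{122} \left(-353\right) + 49 = - \frac{9884}{61} + 49 = - \frac{6895}{61}$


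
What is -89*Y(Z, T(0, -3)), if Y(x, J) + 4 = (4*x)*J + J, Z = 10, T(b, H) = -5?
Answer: 18601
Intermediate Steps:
Y(x, J) = -4 + J + 4*J*x (Y(x, J) = -4 + ((4*x)*J + J) = -4 + (4*J*x + J) = -4 + (J + 4*J*x) = -4 + J + 4*J*x)
-89*Y(Z, T(0, -3)) = -89*(-4 - 5 + 4*(-5)*10) = -89*(-4 - 5 - 200) = -89*(-209) = 18601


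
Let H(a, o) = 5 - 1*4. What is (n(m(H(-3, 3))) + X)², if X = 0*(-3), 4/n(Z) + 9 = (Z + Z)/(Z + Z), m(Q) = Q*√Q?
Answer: ¼ ≈ 0.25000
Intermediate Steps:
H(a, o) = 1 (H(a, o) = 5 - 4 = 1)
m(Q) = Q^(3/2)
n(Z) = -½ (n(Z) = 4/(-9 + (Z + Z)/(Z + Z)) = 4/(-9 + (2*Z)/((2*Z))) = 4/(-9 + (2*Z)*(1/(2*Z))) = 4/(-9 + 1) = 4/(-8) = 4*(-⅛) = -½)
X = 0
(n(m(H(-3, 3))) + X)² = (-½ + 0)² = (-½)² = ¼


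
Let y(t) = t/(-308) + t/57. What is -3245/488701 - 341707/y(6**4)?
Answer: -244310192429501/13247706708 ≈ -18442.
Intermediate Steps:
y(t) = 251*t/17556 (y(t) = t*(-1/308) + t*(1/57) = -t/308 + t/57 = 251*t/17556)
-3245/488701 - 341707/y(6**4) = -3245/488701 - 341707/((251/17556)*6**4) = -3245*1/488701 - 341707/((251/17556)*1296) = -3245/488701 - 341707/27108/1463 = -3245/488701 - 341707*1463/27108 = -3245/488701 - 499917341/27108 = -244310192429501/13247706708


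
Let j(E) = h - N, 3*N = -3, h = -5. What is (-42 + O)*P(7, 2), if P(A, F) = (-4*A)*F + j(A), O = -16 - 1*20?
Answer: 4680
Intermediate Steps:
N = -1 (N = (1/3)*(-3) = -1)
j(E) = -4 (j(E) = -5 - 1*(-1) = -5 + 1 = -4)
O = -36 (O = -16 - 20 = -36)
P(A, F) = -4 - 4*A*F (P(A, F) = (-4*A)*F - 4 = -4*A*F - 4 = -4 - 4*A*F)
(-42 + O)*P(7, 2) = (-42 - 36)*(-4 - 4*7*2) = -78*(-4 - 56) = -78*(-60) = 4680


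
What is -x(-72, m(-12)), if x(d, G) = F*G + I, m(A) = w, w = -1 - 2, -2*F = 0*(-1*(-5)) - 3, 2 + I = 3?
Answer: 7/2 ≈ 3.5000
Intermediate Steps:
I = 1 (I = -2 + 3 = 1)
F = 3/2 (F = -(0*(-1*(-5)) - 3)/2 = -(0*5 - 3)/2 = -(0 - 3)/2 = -½*(-3) = 3/2 ≈ 1.5000)
w = -3
m(A) = -3
x(d, G) = 1 + 3*G/2 (x(d, G) = 3*G/2 + 1 = 1 + 3*G/2)
-x(-72, m(-12)) = -(1 + (3/2)*(-3)) = -(1 - 9/2) = -1*(-7/2) = 7/2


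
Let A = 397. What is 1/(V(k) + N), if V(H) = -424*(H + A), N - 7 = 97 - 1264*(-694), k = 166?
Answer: 1/638608 ≈ 1.5659e-6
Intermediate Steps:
N = 877320 (N = 7 + (97 - 1264*(-694)) = 7 + (97 + 877216) = 7 + 877313 = 877320)
V(H) = -168328 - 424*H (V(H) = -424*(H + 397) = -424*(397 + H) = -168328 - 424*H)
1/(V(k) + N) = 1/((-168328 - 424*166) + 877320) = 1/((-168328 - 70384) + 877320) = 1/(-238712 + 877320) = 1/638608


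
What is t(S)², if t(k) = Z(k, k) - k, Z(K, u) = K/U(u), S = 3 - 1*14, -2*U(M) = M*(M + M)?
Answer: 14884/121 ≈ 123.01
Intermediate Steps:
U(M) = -M² (U(M) = -M*(M + M)/2 = -M*2*M/2 = -M²)
S = -11 (S = 3 - 14 = -11)
Z(K, u) = -K/u² (Z(K, u) = K/((-u²)) = K*(-1/u²) = -K/u²)
t(k) = -k - 1/k (t(k) = -k/k² - k = -1/k - k = -k - 1/k)
t(S)² = (-1*(-11) - 1/(-11))² = (11 - 1*(-1/11))² = (11 + 1/11)² = (122/11)² = 14884/121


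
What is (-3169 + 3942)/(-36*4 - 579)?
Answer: -773/723 ≈ -1.0692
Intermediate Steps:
(-3169 + 3942)/(-36*4 - 579) = 773/(-144 - 579) = 773/(-723) = 773*(-1/723) = -773/723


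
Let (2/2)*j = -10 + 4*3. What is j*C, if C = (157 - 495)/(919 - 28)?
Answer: -676/891 ≈ -0.75870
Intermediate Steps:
C = -338/891 ≈ -0.37935
j = 2 (j = -10 + 4*3 = -10 + 12 = 2)
j*C = 2*(-338/891) = -676/891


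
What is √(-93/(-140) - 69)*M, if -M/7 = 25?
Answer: -15*I*√37205/2 ≈ -1446.6*I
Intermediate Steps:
M = -175 (M = -7*25 = -175)
√(-93/(-140) - 69)*M = √(-93/(-140) - 69)*(-175) = √(-93*(-1/140) - 69)*(-175) = √(93/140 - 69)*(-175) = √(-9567/140)*(-175) = (3*I*√37205/70)*(-175) = -15*I*√37205/2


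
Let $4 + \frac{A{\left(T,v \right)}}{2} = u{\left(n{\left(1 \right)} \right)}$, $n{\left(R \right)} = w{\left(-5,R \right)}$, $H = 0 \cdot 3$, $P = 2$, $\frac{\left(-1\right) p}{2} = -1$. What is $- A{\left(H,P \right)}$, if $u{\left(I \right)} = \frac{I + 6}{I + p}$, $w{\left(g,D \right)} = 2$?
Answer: $4$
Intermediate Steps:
$p = 2$ ($p = \left(-2\right) \left(-1\right) = 2$)
$H = 0$
$n{\left(R \right)} = 2$
$u{\left(I \right)} = \frac{6 + I}{2 + I}$ ($u{\left(I \right)} = \frac{I + 6}{I + 2} = \frac{6 + I}{2 + I}$)
$A{\left(T,v \right)} = -4$ ($A{\left(T,v \right)} = -8 + 2 \frac{6 + 2}{2 + 2} = -8 + 2 \cdot \frac{1}{4} \cdot 8 = -8 + 2 \cdot 2 = -8 + 4 = -4$)
$- A{\left(H,P \right)} = \left(-1\right) \left(-4\right) = 4$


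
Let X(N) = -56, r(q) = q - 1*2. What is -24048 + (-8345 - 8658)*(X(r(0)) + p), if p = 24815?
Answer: -421001325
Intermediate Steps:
r(q) = -2 + q (r(q) = q - 2 = -2 + q)
-24048 + (-8345 - 8658)*(X(r(0)) + p) = -24048 + (-8345 - 8658)*(-56 + 24815) = -24048 - 17003*24759 = -24048 - 420977277 = -421001325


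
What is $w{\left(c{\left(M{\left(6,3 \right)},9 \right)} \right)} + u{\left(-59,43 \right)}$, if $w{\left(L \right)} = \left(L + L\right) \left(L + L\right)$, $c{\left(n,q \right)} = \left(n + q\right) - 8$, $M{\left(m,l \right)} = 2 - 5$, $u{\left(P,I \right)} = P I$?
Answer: $-2521$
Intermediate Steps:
$u{\left(P,I \right)} = I P$
$M{\left(m,l \right)} = -3$ ($M{\left(m,l \right)} = 2 - 5 = -3$)
$c{\left(n,q \right)} = -8 + n + q$
$w{\left(L \right)} = 4 L^{2}$ ($w{\left(L \right)} = 2 L 2 L = 4 L^{2}$)
$w{\left(c{\left(M{\left(6,3 \right)},9 \right)} \right)} + u{\left(-59,43 \right)} = 4 \left(-8 - 3 + 9\right)^{2} + 43 \left(-59\right) = 4 \left(-2\right)^{2} - 2537 = 4 \cdot 4 - 2537 = 16 - 2537 = -2521$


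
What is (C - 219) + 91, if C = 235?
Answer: 107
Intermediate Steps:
(C - 219) + 91 = (235 - 219) + 91 = 16 + 91 = 107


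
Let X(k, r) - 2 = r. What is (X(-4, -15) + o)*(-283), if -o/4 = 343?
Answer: 391955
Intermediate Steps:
o = -1372 (o = -4*343 = -1372)
X(k, r) = 2 + r
(X(-4, -15) + o)*(-283) = ((2 - 15) - 1372)*(-283) = (-13 - 1372)*(-283) = -1385*(-283) = 391955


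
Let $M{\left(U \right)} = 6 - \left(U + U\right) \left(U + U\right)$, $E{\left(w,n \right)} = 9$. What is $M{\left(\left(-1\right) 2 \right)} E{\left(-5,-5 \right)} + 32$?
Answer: $-58$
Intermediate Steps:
$M{\left(U \right)} = 6 - 4 U^{2}$ ($M{\left(U \right)} = 6 - 2 U 2 U = 6 - 4 U^{2}$)
$M{\left(\left(-1\right) 2 \right)} E{\left(-5,-5 \right)} + 32 = \left(6 - 4 \left(\left(-1\right) 2\right)^{2}\right) 9 + 32 = \left(6 - 4 \left(-2\right)^{2}\right) 9 + 32 = \left(6 - 16\right) 9 + 32 = \left(-10\right) 9 + 32 = -90 + 32 = -58$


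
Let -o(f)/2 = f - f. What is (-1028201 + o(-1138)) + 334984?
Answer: -693217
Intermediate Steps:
o(f) = 0 (o(f) = -2*(f - f) = -2*0 = 0)
(-1028201 + o(-1138)) + 334984 = (-1028201 + 0) + 334984 = -1028201 + 334984 = -693217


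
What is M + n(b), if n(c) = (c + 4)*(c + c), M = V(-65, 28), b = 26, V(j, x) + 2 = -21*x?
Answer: 970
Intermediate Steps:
V(j, x) = -2 - 21*x
M = -590 (M = -2 - 21*28 = -2 - 588 = -590)
n(c) = 2*c*(4 + c) (n(c) = (4 + c)*(2*c) = 2*c*(4 + c))
M + n(b) = -590 + 2*26*(4 + 26) = -590 + 2*26*30 = -590 + 1560 = 970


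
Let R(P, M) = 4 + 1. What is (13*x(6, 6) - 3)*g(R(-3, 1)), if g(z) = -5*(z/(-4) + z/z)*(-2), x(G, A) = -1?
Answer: 40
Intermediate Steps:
R(P, M) = 5
g(z) = 10 - 5*z/2 (g(z) = -5*(z*(-¼) + 1)*(-2) = -5*(-z/4 + 1)*(-2) = -5*(1 - z/4)*(-2) = (-5 + 5*z/4)*(-2) = 10 - 5*z/2)
(13*x(6, 6) - 3)*g(R(-3, 1)) = (13*(-1) - 3)*(10 - 5/2*5) = (-13 - 3)*(10 - 25/2) = -16*(-5/2) = 40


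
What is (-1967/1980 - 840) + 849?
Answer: 15853/1980 ≈ 8.0066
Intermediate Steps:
(-1967/1980 - 840) + 849 = -1665167/1980 + 849 = 15853/1980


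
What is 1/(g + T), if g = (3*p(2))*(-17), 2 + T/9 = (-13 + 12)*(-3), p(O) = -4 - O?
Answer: 1/315 ≈ 0.0031746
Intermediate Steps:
T = 9 (T = -18 + 9*((-13 + 12)*(-3)) = -18 + 9*(-1*(-3)) = -18 + 9*3 = -18 + 27 = 9)
g = 306 (g = (3*(-4 - 1*2))*(-17) = (3*(-4 - 2))*(-17) = (3*(-6))*(-17) = -18*(-17) = 306)
1/(g + T) = 1/(306 + 9) = 1/315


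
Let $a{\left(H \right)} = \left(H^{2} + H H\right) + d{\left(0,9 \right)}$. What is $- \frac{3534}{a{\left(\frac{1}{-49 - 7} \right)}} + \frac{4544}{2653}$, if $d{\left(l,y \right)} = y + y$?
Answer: $- \frac{14572846336}{74880925} \approx -194.61$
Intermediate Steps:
$d{\left(l,y \right)} = 2 y$
$a{\left(H \right)} = 18 + 2 H^{2}$ ($a{\left(H \right)} = \left(H^{2} + H H\right) + 2 \cdot 9 = \left(H^{2} + H^{2}\right) + 18 = 2 H^{2} + 18 = 18 + 2 H^{2}$)
$- \frac{3534}{a{\left(\frac{1}{-49 - 7} \right)}} + \frac{4544}{2653} = - \frac{3534}{18 + 2 \left(\frac{1}{-49 - 7}\right)^{2}} + \frac{4544}{2653} = - \frac{3534}{18 + 2 \left(\frac{1}{-56}\right)^{2}} + 4544 \cdot \frac{1}{2653} = - \frac{3534}{18 + 2 \left(- \frac{1}{56}\right)^{2}} + \frac{4544}{2653} = - \frac{3534}{18 + 2 \cdot \frac{1}{3136}} + \frac{4544}{2653} = - \frac{3534}{18 + \frac{1}{1568}} + \frac{4544}{2653} = - \frac{3534}{\frac{28225}{1568}} + \frac{4544}{2653} = \left(-3534\right) \frac{1568}{28225} + \frac{4544}{2653} = - \frac{5541312}{28225} + \frac{4544}{2653} = - \frac{14572846336}{74880925}$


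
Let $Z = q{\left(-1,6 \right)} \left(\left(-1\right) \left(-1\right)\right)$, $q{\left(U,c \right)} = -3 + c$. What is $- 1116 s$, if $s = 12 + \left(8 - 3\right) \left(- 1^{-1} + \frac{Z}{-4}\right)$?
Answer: $-3627$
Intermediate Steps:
$Z = 3$ ($Z = \left(-3 + 6\right) \left(\left(-1\right) \left(-1\right)\right) = 3 \cdot 1 = 3$)
$s = \frac{13}{4}$ ($s = 12 + \left(8 - 3\right) \left(- 1^{-1} + \frac{3}{-4}\right) = 12 + 5 \left(\left(-1\right) 1 + 3 \left(- \frac{1}{4}\right)\right) = 12 + 5 \left(-1 - \frac{3}{4}\right) = 12 + 5 \left(- \frac{7}{4}\right) = 12 - \frac{35}{4} = \frac{13}{4} \approx 3.25$)
$- 1116 s = \left(-1116\right) \frac{13}{4} = -3627$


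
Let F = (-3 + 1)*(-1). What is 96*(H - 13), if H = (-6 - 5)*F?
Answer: -3360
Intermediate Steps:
F = 2 (F = -2*(-1) = 2)
H = -22 (H = (-6 - 5)*2 = -11*2 = -22)
96*(H - 13) = 96*(-22 - 13) = 96*(-35) = -3360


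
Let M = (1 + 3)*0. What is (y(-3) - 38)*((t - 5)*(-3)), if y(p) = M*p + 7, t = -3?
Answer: -744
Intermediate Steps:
M = 0 (M = 4*0 = 0)
y(p) = 7 (y(p) = 0*p + 7 = 0 + 7 = 7)
(y(-3) - 38)*((t - 5)*(-3)) = (7 - 38)*((-3 - 5)*(-3)) = -(-248)*(-3) = -31*24 = -744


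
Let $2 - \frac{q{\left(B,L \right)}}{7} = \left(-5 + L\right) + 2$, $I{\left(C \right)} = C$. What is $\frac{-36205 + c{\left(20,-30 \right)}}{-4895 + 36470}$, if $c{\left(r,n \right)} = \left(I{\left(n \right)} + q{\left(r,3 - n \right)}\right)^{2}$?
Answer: $\frac{4957}{10525} \approx 0.47097$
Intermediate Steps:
$q{\left(B,L \right)} = 35 - 7 L$ ($q{\left(B,L \right)} = 14 - 7 \left(\left(-5 + L\right) + 2\right) = 14 - 7 \left(-3 + L\right) = 14 - \left(-21 + 7 L\right) = 35 - 7 L$)
$c{\left(r,n \right)} = \left(14 + 8 n\right)^{2}$ ($c{\left(r,n \right)} = \left(n - \left(-35 + 7 \left(3 - n\right)\right)\right)^{2} = \left(n + \left(35 + \left(-21 + 7 n\right)\right)\right)^{2} = \left(n + \left(14 + 7 n\right)\right)^{2} = \left(14 + 8 n\right)^{2}$)
$\frac{-36205 + c{\left(20,-30 \right)}}{-4895 + 36470} = \frac{-36205 + 4 \left(7 + 4 \left(-30\right)\right)^{2}}{-4895 + 36470} = \frac{-36205 + 4 \left(7 - 120\right)^{2}}{31575} = \left(-36205 + 4 \left(-113\right)^{2}\right) \frac{1}{31575} = \left(-36205 + 4 \cdot 12769\right) \frac{1}{31575} = \left(-36205 + 51076\right) \frac{1}{31575} = 14871 \cdot \frac{1}{31575} = \frac{4957}{10525}$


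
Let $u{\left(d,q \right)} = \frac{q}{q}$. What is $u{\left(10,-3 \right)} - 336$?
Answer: $-335$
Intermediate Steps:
$u{\left(d,q \right)} = 1$
$u{\left(10,-3 \right)} - 336 = 1 - 336 = -335$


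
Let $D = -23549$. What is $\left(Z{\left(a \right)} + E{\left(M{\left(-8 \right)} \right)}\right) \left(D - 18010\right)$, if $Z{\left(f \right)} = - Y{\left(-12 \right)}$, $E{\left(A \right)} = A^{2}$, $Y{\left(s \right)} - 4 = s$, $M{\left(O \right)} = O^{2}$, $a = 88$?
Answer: $-170558136$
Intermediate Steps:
$Y{\left(s \right)} = 4 + s$
$Z{\left(f \right)} = 8$ ($Z{\left(f \right)} = - (4 - 12) = \left(-1\right) \left(-8\right) = 8$)
$\left(Z{\left(a \right)} + E{\left(M{\left(-8 \right)} \right)}\right) \left(D - 18010\right) = \left(8 + \left(\left(-8\right)^{2}\right)^{2}\right) \left(-23549 - 18010\right) = \left(8 + 64^{2}\right) \left(-23549 - 18010\right) = \left(8 + 4096\right) \left(-41559\right) = 4104 \left(-41559\right) = -170558136$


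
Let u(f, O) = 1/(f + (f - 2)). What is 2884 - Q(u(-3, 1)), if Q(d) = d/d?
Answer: 2883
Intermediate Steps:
u(f, O) = 1/(-2 + 2*f) (u(f, O) = 1/(f + (-2 + f)) = 1/(-2 + 2*f))
Q(d) = 1
2884 - Q(u(-3, 1)) = 2884 - 1*1 = 2884 - 1 = 2883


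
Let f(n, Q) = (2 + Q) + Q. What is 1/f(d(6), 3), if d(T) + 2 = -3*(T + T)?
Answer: 1/8 ≈ 0.12500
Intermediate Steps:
d(T) = -2 - 6*T (d(T) = -2 - 3*(T + T) = -2 - 6*T)
f(n, Q) = 2 + 2*Q
1/f(d(6), 3) = 1/(2 + 2*3) = 1/(2 + 6) = 1/8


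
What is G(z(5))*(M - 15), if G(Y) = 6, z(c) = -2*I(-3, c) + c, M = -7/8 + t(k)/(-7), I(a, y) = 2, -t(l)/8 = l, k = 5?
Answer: -1707/28 ≈ -60.964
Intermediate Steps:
t(l) = -8*l
M = 271/56 (M = -7/8 - 8*5/(-7) = -7*1/8 - 40*(-1/7) = -7/8 + 40/7 = 271/56 ≈ 4.8393)
z(c) = -4 + c (z(c) = -2*2 + c = -4 + c)
G(z(5))*(M - 15) = 6*(271/56 - 15) = 6*(-569/56) = -1707/28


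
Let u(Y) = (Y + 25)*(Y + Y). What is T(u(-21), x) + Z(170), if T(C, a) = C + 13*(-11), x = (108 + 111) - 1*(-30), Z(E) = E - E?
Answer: -311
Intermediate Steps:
Z(E) = 0
x = 249 (x = 219 + 30 = 249)
u(Y) = 2*Y*(25 + Y) (u(Y) = (25 + Y)*(2*Y) = 2*Y*(25 + Y))
T(C, a) = -143 + C (T(C, a) = C - 143 = -143 + C)
T(u(-21), x) + Z(170) = (-143 + 2*(-21)*(25 - 21)) + 0 = (-143 + 2*(-21)*4) + 0 = (-143 - 168) + 0 = -311 + 0 = -311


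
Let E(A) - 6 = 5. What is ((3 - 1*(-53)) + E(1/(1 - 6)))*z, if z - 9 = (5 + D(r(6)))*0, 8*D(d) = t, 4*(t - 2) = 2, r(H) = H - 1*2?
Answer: 603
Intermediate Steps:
E(A) = 11 (E(A) = 6 + 5 = 11)
r(H) = -2 + H (r(H) = H - 2 = -2 + H)
t = 5/2 (t = 2 + (1/4)*2 = 2 + 1/2 = 5/2 ≈ 2.5000)
D(d) = 5/16 (D(d) = (1/8)*(5/2) = 5/16)
z = 9 (z = 9 + (5 + 5/16)*0 = 9 + (85/16)*0 = 9 + 0 = 9)
((3 - 1*(-53)) + E(1/(1 - 6)))*z = ((3 - 1*(-53)) + 11)*9 = ((3 + 53) + 11)*9 = (56 + 11)*9 = 67*9 = 603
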